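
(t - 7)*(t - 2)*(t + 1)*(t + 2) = t^4 - 6*t^3 - 11*t^2 + 24*t + 28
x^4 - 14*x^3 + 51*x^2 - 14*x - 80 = (x - 8)*(x - 5)*(x - 2)*(x + 1)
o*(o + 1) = o^2 + o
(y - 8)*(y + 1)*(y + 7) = y^3 - 57*y - 56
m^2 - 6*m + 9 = (m - 3)^2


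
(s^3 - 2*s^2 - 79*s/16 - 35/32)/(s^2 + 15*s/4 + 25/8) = (8*s^2 - 26*s - 7)/(4*(2*s + 5))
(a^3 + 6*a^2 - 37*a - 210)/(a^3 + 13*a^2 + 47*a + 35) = (a - 6)/(a + 1)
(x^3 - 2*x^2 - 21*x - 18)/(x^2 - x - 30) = (x^2 + 4*x + 3)/(x + 5)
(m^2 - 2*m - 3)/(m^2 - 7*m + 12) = (m + 1)/(m - 4)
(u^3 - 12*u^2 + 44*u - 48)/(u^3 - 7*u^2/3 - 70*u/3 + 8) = 3*(u^2 - 6*u + 8)/(3*u^2 + 11*u - 4)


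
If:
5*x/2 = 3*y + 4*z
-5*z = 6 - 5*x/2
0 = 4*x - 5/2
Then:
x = 5/8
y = 409/240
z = -71/80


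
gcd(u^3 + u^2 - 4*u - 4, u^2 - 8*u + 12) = u - 2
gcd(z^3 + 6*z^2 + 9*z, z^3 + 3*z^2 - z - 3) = z + 3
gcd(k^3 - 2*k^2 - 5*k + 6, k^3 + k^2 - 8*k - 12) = k^2 - k - 6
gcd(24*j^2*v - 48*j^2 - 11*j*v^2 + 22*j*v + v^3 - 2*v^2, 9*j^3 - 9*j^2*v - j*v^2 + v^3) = -3*j + v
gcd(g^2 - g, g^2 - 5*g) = g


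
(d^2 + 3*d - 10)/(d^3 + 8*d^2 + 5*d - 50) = 1/(d + 5)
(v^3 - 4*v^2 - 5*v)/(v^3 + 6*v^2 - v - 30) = v*(v^2 - 4*v - 5)/(v^3 + 6*v^2 - v - 30)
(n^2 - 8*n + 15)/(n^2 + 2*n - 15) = (n - 5)/(n + 5)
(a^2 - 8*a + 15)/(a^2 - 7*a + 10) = (a - 3)/(a - 2)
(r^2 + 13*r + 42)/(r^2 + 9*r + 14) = (r + 6)/(r + 2)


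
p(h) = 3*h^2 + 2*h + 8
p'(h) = 6*h + 2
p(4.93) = 90.77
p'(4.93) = 31.58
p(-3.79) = 43.51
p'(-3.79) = -20.74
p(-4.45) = 58.51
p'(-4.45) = -24.70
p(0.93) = 12.45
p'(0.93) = 7.58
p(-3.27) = 33.54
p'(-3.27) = -17.62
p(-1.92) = 15.22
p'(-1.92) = -9.52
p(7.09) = 172.98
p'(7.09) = 44.54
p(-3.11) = 30.80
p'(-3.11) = -16.66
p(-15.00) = 653.00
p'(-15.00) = -88.00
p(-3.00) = 29.00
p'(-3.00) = -16.00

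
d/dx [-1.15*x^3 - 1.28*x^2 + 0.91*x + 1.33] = -3.45*x^2 - 2.56*x + 0.91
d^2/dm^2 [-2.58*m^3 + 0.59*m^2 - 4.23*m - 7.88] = 1.18 - 15.48*m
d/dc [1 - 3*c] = -3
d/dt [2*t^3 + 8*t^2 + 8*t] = 6*t^2 + 16*t + 8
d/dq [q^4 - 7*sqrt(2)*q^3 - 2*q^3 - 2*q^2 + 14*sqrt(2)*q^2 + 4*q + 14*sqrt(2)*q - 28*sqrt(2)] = 4*q^3 - 21*sqrt(2)*q^2 - 6*q^2 - 4*q + 28*sqrt(2)*q + 4 + 14*sqrt(2)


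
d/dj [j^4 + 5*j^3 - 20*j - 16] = 4*j^3 + 15*j^2 - 20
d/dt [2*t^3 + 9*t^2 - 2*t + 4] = 6*t^2 + 18*t - 2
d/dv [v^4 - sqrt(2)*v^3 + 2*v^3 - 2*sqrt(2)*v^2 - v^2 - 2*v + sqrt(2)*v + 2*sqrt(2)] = 4*v^3 - 3*sqrt(2)*v^2 + 6*v^2 - 4*sqrt(2)*v - 2*v - 2 + sqrt(2)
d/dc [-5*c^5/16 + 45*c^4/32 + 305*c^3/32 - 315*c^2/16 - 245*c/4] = -25*c^4/16 + 45*c^3/8 + 915*c^2/32 - 315*c/8 - 245/4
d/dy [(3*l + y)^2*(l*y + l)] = l*(3*l + y)*(3*l + 3*y + 2)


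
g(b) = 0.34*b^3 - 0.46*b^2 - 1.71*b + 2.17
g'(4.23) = 12.65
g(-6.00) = -77.57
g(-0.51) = 2.88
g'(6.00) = 29.49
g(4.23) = 12.44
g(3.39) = 4.33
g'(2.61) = 2.84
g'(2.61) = 2.84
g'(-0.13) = -1.57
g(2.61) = 0.62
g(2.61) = 0.62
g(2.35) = 0.02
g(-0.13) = 2.38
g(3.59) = 5.83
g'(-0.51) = -0.98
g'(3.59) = 8.13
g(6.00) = 48.79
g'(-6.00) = 40.53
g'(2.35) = 1.76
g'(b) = 1.02*b^2 - 0.92*b - 1.71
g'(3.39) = 6.89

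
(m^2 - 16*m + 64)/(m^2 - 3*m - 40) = (m - 8)/(m + 5)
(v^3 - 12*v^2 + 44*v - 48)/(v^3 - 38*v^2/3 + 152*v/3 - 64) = 3*(v - 2)/(3*v - 8)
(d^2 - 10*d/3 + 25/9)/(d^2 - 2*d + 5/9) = (3*d - 5)/(3*d - 1)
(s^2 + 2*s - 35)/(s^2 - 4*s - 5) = (s + 7)/(s + 1)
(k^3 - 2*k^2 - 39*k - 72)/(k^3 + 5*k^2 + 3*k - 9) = (k - 8)/(k - 1)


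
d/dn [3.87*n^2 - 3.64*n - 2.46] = 7.74*n - 3.64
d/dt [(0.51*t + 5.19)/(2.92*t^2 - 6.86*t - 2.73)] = (-1.4892*t^2 - 30.3096*t + 34.2111)/(8.5264*t^4 - 40.0624*t^3 + 31.1164*t^2 + 37.4556*t + 7.4529)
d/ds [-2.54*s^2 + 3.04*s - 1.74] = 3.04 - 5.08*s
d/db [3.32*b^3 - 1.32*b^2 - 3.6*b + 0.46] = 9.96*b^2 - 2.64*b - 3.6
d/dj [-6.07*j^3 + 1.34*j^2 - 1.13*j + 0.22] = -18.21*j^2 + 2.68*j - 1.13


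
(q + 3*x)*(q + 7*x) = q^2 + 10*q*x + 21*x^2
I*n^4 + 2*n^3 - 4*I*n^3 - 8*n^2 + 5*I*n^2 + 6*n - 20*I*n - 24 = (n - 4)*(n - 3*I)*(n + 2*I)*(I*n + 1)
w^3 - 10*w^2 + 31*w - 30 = (w - 5)*(w - 3)*(w - 2)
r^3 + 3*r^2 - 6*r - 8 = (r - 2)*(r + 1)*(r + 4)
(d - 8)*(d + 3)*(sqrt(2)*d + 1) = sqrt(2)*d^3 - 5*sqrt(2)*d^2 + d^2 - 24*sqrt(2)*d - 5*d - 24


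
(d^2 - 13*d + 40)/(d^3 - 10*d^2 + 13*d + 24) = (d - 5)/(d^2 - 2*d - 3)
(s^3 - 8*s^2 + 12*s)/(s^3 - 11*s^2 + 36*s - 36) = s/(s - 3)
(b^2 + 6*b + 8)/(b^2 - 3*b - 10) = (b + 4)/(b - 5)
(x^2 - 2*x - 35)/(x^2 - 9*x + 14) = (x + 5)/(x - 2)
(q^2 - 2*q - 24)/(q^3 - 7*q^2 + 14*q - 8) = (q^2 - 2*q - 24)/(q^3 - 7*q^2 + 14*q - 8)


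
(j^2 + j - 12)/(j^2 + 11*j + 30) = (j^2 + j - 12)/(j^2 + 11*j + 30)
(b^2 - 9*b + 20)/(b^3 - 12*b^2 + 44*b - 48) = (b - 5)/(b^2 - 8*b + 12)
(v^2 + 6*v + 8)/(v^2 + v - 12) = (v + 2)/(v - 3)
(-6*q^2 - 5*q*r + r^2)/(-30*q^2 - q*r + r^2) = (q + r)/(5*q + r)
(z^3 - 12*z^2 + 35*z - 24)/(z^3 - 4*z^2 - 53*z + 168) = (z - 1)/(z + 7)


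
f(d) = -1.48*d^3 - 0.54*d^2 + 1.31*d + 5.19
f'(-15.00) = -981.49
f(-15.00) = 4859.04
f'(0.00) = 1.31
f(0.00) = 5.19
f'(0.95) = -3.72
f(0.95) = 4.68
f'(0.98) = -4.01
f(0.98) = 4.56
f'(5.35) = -131.55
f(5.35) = -229.89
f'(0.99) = -4.11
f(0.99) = 4.52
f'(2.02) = -18.99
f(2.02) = -6.57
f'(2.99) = -41.61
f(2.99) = -35.28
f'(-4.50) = -83.74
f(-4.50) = 123.22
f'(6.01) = -165.55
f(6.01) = -327.72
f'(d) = -4.44*d^2 - 1.08*d + 1.31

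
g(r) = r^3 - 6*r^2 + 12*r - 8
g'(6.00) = 48.00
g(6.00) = 64.00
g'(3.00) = 3.00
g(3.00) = 1.00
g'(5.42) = 35.09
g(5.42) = 40.00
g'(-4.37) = 121.73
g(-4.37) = -258.47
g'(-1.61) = 39.10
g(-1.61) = -47.05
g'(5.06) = 28.09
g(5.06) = 28.65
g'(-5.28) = 159.00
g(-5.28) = -385.83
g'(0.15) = 10.27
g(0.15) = -6.33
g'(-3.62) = 94.75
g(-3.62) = -177.50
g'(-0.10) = 13.23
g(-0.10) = -9.26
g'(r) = 3*r^2 - 12*r + 12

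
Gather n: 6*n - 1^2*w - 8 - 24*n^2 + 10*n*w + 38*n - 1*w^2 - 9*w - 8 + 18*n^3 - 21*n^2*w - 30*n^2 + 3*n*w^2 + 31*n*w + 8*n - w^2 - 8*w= 18*n^3 + n^2*(-21*w - 54) + n*(3*w^2 + 41*w + 52) - 2*w^2 - 18*w - 16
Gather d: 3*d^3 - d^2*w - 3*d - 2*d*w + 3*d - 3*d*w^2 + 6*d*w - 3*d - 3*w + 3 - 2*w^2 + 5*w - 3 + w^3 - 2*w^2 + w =3*d^3 - d^2*w + d*(-3*w^2 + 4*w - 3) + w^3 - 4*w^2 + 3*w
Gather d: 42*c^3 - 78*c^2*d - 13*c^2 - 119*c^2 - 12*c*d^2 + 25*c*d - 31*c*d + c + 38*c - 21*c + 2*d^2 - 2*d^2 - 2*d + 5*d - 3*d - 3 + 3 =42*c^3 - 132*c^2 - 12*c*d^2 + 18*c + d*(-78*c^2 - 6*c)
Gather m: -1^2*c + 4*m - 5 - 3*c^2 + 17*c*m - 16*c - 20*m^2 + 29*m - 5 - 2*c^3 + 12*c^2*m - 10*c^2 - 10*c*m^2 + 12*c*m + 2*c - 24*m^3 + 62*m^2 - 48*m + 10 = -2*c^3 - 13*c^2 - 15*c - 24*m^3 + m^2*(42 - 10*c) + m*(12*c^2 + 29*c - 15)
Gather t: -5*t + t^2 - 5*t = t^2 - 10*t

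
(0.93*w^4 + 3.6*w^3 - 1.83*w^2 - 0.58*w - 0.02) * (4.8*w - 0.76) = 4.464*w^5 + 16.5732*w^4 - 11.52*w^3 - 1.3932*w^2 + 0.3448*w + 0.0152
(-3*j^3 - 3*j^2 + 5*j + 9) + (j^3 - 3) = -2*j^3 - 3*j^2 + 5*j + 6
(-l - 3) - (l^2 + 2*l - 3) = -l^2 - 3*l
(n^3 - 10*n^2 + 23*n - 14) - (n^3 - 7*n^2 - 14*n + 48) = -3*n^2 + 37*n - 62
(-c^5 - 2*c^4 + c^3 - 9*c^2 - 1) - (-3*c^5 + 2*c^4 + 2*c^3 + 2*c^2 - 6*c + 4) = 2*c^5 - 4*c^4 - c^3 - 11*c^2 + 6*c - 5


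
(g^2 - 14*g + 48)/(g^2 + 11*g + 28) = (g^2 - 14*g + 48)/(g^2 + 11*g + 28)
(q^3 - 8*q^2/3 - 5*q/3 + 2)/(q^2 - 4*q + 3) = (3*q^2 + q - 2)/(3*(q - 1))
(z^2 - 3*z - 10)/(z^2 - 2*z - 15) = (z + 2)/(z + 3)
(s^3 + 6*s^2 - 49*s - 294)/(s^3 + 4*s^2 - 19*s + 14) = (s^2 - s - 42)/(s^2 - 3*s + 2)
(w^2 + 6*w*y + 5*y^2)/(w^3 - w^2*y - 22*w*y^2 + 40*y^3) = (w + y)/(w^2 - 6*w*y + 8*y^2)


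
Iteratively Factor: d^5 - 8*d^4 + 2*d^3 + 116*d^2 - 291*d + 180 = (d - 5)*(d^4 - 3*d^3 - 13*d^2 + 51*d - 36) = (d - 5)*(d - 1)*(d^3 - 2*d^2 - 15*d + 36) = (d - 5)*(d - 1)*(d + 4)*(d^2 - 6*d + 9) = (d - 5)*(d - 3)*(d - 1)*(d + 4)*(d - 3)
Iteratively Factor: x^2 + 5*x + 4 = (x + 1)*(x + 4)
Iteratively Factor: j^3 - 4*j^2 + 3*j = (j)*(j^2 - 4*j + 3) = j*(j - 3)*(j - 1)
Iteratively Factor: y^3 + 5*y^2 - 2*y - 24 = (y + 3)*(y^2 + 2*y - 8) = (y + 3)*(y + 4)*(y - 2)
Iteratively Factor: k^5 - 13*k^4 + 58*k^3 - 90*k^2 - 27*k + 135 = (k + 1)*(k^4 - 14*k^3 + 72*k^2 - 162*k + 135) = (k - 3)*(k + 1)*(k^3 - 11*k^2 + 39*k - 45) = (k - 5)*(k - 3)*(k + 1)*(k^2 - 6*k + 9) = (k - 5)*(k - 3)^2*(k + 1)*(k - 3)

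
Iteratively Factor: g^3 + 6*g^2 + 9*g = (g)*(g^2 + 6*g + 9) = g*(g + 3)*(g + 3)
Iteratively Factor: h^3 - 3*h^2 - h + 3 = (h - 1)*(h^2 - 2*h - 3) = (h - 1)*(h + 1)*(h - 3)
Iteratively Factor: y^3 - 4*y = (y + 2)*(y^2 - 2*y) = (y - 2)*(y + 2)*(y)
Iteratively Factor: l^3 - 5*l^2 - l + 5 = (l - 5)*(l^2 - 1) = (l - 5)*(l + 1)*(l - 1)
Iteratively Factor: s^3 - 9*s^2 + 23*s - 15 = (s - 1)*(s^2 - 8*s + 15) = (s - 3)*(s - 1)*(s - 5)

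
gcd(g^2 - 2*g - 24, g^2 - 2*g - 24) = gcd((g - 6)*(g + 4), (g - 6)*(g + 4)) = g^2 - 2*g - 24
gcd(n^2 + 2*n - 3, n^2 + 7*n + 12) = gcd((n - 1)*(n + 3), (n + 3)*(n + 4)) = n + 3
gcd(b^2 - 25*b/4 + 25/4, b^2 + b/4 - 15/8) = b - 5/4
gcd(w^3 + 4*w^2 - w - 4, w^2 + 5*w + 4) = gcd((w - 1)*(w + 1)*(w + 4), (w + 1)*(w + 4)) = w^2 + 5*w + 4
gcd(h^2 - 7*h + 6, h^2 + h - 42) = h - 6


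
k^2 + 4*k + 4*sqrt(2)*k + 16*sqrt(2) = (k + 4)*(k + 4*sqrt(2))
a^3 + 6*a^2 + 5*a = a*(a + 1)*(a + 5)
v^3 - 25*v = v*(v - 5)*(v + 5)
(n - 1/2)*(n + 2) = n^2 + 3*n/2 - 1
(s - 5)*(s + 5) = s^2 - 25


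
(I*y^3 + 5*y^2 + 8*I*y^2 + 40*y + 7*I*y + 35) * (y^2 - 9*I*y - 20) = I*y^5 + 14*y^4 + 8*I*y^4 + 112*y^3 - 58*I*y^3 - 2*y^2 - 520*I*y^2 - 800*y - 455*I*y - 700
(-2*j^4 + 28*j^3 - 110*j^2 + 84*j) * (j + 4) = -2*j^5 + 20*j^4 + 2*j^3 - 356*j^2 + 336*j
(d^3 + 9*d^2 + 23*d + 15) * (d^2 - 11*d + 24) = d^5 - 2*d^4 - 52*d^3 - 22*d^2 + 387*d + 360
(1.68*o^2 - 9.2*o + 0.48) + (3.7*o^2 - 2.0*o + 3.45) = 5.38*o^2 - 11.2*o + 3.93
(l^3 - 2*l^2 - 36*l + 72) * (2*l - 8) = 2*l^4 - 12*l^3 - 56*l^2 + 432*l - 576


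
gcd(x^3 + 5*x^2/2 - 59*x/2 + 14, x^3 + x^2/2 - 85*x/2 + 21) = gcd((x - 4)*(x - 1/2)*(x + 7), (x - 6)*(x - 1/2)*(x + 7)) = x^2 + 13*x/2 - 7/2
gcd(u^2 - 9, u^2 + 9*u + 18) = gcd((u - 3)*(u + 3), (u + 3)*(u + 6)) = u + 3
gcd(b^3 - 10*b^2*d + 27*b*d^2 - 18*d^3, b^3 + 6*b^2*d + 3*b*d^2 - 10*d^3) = b - d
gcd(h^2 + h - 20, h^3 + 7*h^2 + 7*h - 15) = h + 5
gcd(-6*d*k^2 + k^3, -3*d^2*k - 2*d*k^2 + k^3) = k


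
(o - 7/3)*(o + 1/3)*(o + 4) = o^3 + 2*o^2 - 79*o/9 - 28/9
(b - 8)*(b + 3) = b^2 - 5*b - 24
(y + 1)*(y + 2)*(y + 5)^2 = y^4 + 13*y^3 + 57*y^2 + 95*y + 50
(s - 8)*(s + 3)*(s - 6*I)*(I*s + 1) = I*s^4 + 7*s^3 - 5*I*s^3 - 35*s^2 - 30*I*s^2 - 168*s + 30*I*s + 144*I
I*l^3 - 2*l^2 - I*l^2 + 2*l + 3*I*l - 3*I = (l - I)*(l + 3*I)*(I*l - I)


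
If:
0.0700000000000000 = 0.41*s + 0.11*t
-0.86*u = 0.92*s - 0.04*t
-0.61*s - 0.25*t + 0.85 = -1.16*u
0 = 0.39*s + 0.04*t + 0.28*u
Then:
No Solution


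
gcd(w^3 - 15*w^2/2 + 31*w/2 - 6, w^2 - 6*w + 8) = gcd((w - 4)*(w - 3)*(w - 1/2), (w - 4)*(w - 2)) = w - 4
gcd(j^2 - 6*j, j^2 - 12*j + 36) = j - 6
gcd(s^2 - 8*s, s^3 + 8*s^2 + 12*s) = s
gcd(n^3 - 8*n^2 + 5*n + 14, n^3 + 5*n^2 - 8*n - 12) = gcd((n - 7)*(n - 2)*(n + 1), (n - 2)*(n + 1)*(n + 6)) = n^2 - n - 2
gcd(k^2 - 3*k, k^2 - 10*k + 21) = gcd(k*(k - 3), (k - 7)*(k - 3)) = k - 3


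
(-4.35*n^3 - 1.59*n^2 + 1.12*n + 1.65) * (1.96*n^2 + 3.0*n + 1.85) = -8.526*n^5 - 16.1664*n^4 - 10.6223*n^3 + 3.6525*n^2 + 7.022*n + 3.0525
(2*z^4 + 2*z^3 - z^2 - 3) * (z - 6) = 2*z^5 - 10*z^4 - 13*z^3 + 6*z^2 - 3*z + 18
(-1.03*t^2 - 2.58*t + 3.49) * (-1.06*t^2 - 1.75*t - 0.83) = 1.0918*t^4 + 4.5373*t^3 + 1.6705*t^2 - 3.9661*t - 2.8967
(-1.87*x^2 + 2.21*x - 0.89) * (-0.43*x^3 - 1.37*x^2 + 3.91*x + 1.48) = 0.8041*x^5 + 1.6116*x^4 - 9.9567*x^3 + 7.0928*x^2 - 0.2091*x - 1.3172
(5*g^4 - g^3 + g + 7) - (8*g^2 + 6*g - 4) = 5*g^4 - g^3 - 8*g^2 - 5*g + 11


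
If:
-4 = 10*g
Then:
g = -2/5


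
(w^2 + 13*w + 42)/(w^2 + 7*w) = (w + 6)/w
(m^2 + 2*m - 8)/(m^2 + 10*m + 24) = (m - 2)/(m + 6)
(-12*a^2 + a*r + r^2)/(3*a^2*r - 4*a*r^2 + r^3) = (4*a + r)/(r*(-a + r))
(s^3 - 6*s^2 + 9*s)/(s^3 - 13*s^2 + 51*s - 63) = s/(s - 7)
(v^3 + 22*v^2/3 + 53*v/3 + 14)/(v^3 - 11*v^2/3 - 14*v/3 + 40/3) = (3*v^2 + 16*v + 21)/(3*v^2 - 17*v + 20)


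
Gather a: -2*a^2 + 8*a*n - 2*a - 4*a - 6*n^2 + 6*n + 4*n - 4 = -2*a^2 + a*(8*n - 6) - 6*n^2 + 10*n - 4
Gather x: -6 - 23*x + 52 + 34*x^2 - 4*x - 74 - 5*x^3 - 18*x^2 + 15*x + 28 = -5*x^3 + 16*x^2 - 12*x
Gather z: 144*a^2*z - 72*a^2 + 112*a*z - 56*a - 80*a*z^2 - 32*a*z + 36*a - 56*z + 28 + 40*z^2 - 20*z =-72*a^2 - 20*a + z^2*(40 - 80*a) + z*(144*a^2 + 80*a - 76) + 28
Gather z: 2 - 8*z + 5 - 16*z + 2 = 9 - 24*z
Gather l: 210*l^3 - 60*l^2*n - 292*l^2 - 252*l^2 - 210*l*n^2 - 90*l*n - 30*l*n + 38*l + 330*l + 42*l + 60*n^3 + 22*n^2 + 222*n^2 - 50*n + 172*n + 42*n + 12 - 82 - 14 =210*l^3 + l^2*(-60*n - 544) + l*(-210*n^2 - 120*n + 410) + 60*n^3 + 244*n^2 + 164*n - 84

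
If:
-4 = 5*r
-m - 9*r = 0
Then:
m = 36/5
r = -4/5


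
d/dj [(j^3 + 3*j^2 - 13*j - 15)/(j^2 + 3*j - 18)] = (j^2 + 12*j + 31)/(j^2 + 12*j + 36)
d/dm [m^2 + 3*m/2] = 2*m + 3/2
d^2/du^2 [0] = 0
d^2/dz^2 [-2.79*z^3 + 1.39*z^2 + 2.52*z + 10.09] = 2.78 - 16.74*z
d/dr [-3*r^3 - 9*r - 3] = -9*r^2 - 9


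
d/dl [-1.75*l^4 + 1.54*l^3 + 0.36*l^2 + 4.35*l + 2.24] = -7.0*l^3 + 4.62*l^2 + 0.72*l + 4.35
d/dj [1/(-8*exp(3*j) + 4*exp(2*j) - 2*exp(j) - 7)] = (24*exp(2*j) - 8*exp(j) + 2)*exp(j)/(8*exp(3*j) - 4*exp(2*j) + 2*exp(j) + 7)^2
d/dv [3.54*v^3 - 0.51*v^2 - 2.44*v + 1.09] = 10.62*v^2 - 1.02*v - 2.44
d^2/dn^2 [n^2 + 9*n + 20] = 2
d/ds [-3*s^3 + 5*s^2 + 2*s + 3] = -9*s^2 + 10*s + 2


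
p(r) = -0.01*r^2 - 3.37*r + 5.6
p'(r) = -0.02*r - 3.37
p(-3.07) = 15.85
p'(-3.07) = -3.31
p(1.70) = -0.16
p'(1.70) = -3.40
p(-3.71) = 17.97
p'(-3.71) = -3.30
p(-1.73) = 11.40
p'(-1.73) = -3.34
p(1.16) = 1.68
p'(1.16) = -3.39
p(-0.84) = 8.42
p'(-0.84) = -3.35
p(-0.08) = 5.87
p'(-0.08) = -3.37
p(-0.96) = 8.83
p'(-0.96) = -3.35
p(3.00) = -4.60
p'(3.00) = -3.43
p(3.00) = -4.60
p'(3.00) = -3.43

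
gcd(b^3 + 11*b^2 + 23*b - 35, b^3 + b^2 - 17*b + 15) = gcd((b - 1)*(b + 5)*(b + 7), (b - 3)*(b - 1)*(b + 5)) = b^2 + 4*b - 5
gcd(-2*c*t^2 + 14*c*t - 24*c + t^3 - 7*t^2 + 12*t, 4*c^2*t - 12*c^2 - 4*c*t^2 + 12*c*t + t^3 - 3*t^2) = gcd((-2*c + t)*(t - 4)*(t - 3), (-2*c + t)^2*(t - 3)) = -2*c*t + 6*c + t^2 - 3*t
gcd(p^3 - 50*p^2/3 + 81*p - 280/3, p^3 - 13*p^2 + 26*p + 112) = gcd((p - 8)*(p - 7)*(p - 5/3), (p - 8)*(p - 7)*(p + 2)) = p^2 - 15*p + 56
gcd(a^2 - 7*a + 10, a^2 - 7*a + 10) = a^2 - 7*a + 10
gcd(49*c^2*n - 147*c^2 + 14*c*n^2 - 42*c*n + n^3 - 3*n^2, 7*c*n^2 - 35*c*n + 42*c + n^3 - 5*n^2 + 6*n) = 7*c*n - 21*c + n^2 - 3*n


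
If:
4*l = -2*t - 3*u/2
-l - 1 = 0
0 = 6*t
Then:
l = -1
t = 0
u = 8/3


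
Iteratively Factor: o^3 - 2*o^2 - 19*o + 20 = (o + 4)*(o^2 - 6*o + 5) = (o - 5)*(o + 4)*(o - 1)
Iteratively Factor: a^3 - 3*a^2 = (a)*(a^2 - 3*a) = a^2*(a - 3)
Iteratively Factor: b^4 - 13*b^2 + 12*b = (b - 3)*(b^3 + 3*b^2 - 4*b) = (b - 3)*(b + 4)*(b^2 - b) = b*(b - 3)*(b + 4)*(b - 1)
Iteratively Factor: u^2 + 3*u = (u)*(u + 3)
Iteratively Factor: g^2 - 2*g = (g - 2)*(g)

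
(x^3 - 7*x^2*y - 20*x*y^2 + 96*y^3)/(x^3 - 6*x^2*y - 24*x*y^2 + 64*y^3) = (x - 3*y)/(x - 2*y)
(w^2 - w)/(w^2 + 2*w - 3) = w/(w + 3)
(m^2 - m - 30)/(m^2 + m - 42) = (m + 5)/(m + 7)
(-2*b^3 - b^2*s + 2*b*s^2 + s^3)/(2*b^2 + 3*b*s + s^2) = -b + s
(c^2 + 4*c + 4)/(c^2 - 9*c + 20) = (c^2 + 4*c + 4)/(c^2 - 9*c + 20)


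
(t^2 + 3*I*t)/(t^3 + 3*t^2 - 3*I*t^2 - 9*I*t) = (t + 3*I)/(t^2 + 3*t*(1 - I) - 9*I)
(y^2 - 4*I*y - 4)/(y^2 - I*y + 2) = (y - 2*I)/(y + I)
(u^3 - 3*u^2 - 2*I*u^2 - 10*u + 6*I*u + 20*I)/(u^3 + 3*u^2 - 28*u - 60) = (u - 2*I)/(u + 6)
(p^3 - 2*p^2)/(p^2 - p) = p*(p - 2)/(p - 1)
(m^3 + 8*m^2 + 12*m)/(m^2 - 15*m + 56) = m*(m^2 + 8*m + 12)/(m^2 - 15*m + 56)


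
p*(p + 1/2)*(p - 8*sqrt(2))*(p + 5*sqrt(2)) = p^4 - 3*sqrt(2)*p^3 + p^3/2 - 80*p^2 - 3*sqrt(2)*p^2/2 - 40*p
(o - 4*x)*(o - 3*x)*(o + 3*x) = o^3 - 4*o^2*x - 9*o*x^2 + 36*x^3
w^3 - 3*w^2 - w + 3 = (w - 3)*(w - 1)*(w + 1)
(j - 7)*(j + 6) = j^2 - j - 42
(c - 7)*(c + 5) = c^2 - 2*c - 35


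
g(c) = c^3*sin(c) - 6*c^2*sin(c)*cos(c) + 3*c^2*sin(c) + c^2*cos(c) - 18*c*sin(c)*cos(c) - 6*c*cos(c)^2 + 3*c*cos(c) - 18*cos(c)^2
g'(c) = c^3*cos(c) + 6*c^2*sin(c)^2 + 2*c^2*sin(c) - 6*c^2*cos(c)^2 + 3*c^2*cos(c) + 18*c*sin(c)^2 + 3*c*sin(c) - 18*c*cos(c)^2 + 2*c*cos(c) + 18*sin(c)*cos(c) - 6*cos(c)^2 + 3*cos(c)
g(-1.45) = -5.25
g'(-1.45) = -14.79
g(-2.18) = 1.25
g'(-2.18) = -1.10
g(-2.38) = 1.12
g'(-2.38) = 2.11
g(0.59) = -18.29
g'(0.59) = 5.22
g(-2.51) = 0.77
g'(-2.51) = 3.05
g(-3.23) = 0.81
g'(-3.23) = -5.10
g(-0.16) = -17.50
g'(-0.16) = -3.30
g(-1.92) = 0.21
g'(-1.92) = -7.03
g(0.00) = -18.00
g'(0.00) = -3.00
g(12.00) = -582.18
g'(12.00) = 1201.12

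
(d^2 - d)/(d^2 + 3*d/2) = 2*(d - 1)/(2*d + 3)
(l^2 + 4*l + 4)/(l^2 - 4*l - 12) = (l + 2)/(l - 6)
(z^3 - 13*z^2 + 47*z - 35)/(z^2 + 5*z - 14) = (z^3 - 13*z^2 + 47*z - 35)/(z^2 + 5*z - 14)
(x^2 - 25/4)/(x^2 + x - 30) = (x^2 - 25/4)/(x^2 + x - 30)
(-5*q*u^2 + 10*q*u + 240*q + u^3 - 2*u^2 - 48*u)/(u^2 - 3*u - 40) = (-5*q*u - 30*q + u^2 + 6*u)/(u + 5)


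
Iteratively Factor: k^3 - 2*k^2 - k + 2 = (k - 1)*(k^2 - k - 2) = (k - 2)*(k - 1)*(k + 1)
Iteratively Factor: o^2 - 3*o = (o)*(o - 3)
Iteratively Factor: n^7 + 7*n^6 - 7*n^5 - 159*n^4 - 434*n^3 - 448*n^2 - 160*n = (n + 1)*(n^6 + 6*n^5 - 13*n^4 - 146*n^3 - 288*n^2 - 160*n) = (n - 5)*(n + 1)*(n^5 + 11*n^4 + 42*n^3 + 64*n^2 + 32*n) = (n - 5)*(n + 1)*(n + 4)*(n^4 + 7*n^3 + 14*n^2 + 8*n) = n*(n - 5)*(n + 1)*(n + 4)*(n^3 + 7*n^2 + 14*n + 8) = n*(n - 5)*(n + 1)^2*(n + 4)*(n^2 + 6*n + 8) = n*(n - 5)*(n + 1)^2*(n + 2)*(n + 4)*(n + 4)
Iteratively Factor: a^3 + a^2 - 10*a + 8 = (a + 4)*(a^2 - 3*a + 2) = (a - 1)*(a + 4)*(a - 2)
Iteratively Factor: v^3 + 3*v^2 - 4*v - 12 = (v + 3)*(v^2 - 4) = (v - 2)*(v + 3)*(v + 2)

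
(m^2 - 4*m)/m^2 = (m - 4)/m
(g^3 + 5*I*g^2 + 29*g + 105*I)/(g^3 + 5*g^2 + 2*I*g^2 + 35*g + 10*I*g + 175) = (g + 3*I)/(g + 5)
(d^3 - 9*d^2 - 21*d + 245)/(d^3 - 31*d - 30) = (d^2 - 14*d + 49)/(d^2 - 5*d - 6)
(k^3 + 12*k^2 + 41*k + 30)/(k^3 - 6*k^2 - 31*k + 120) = (k^2 + 7*k + 6)/(k^2 - 11*k + 24)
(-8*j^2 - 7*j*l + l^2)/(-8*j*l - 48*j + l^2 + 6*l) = (j + l)/(l + 6)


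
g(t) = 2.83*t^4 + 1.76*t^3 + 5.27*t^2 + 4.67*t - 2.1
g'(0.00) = 4.67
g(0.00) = -2.10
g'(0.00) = 4.67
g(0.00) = -2.10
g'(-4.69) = -1096.41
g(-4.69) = 1279.59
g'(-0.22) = 2.49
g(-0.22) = -2.88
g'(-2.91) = -260.24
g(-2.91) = 188.50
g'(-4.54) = -993.64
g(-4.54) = 1122.92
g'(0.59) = 15.05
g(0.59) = 3.19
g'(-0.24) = 2.29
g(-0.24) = -2.93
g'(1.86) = 115.38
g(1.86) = 70.02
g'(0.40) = 10.46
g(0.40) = 0.80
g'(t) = 11.32*t^3 + 5.28*t^2 + 10.54*t + 4.67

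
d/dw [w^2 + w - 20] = 2*w + 1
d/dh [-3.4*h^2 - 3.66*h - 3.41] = -6.8*h - 3.66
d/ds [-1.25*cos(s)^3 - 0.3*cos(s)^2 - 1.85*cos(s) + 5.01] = (3.75*cos(s)^2 + 0.6*cos(s) + 1.85)*sin(s)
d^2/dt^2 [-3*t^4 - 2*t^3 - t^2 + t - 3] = -36*t^2 - 12*t - 2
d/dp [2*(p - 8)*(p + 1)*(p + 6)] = 6*p^2 - 4*p - 100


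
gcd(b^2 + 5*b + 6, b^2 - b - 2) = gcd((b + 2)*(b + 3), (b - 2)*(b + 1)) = 1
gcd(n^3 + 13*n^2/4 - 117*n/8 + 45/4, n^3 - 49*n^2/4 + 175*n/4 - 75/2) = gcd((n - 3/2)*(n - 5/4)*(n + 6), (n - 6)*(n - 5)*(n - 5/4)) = n - 5/4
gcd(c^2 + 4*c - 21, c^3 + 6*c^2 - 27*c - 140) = c + 7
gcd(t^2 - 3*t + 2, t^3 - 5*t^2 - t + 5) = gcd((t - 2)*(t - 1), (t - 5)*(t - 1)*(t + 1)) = t - 1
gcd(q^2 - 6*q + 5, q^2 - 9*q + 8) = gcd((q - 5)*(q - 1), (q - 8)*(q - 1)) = q - 1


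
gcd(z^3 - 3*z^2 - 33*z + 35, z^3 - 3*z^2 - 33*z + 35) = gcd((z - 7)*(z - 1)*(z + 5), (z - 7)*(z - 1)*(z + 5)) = z^3 - 3*z^2 - 33*z + 35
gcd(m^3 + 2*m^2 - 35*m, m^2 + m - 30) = m - 5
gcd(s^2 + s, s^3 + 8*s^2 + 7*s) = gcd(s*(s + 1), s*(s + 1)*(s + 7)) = s^2 + s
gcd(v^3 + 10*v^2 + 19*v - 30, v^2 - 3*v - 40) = v + 5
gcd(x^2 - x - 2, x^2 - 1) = x + 1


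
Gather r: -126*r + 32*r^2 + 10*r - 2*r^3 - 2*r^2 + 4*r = -2*r^3 + 30*r^2 - 112*r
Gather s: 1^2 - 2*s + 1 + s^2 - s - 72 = s^2 - 3*s - 70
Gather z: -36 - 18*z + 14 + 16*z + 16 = -2*z - 6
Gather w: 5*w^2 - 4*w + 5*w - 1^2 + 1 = 5*w^2 + w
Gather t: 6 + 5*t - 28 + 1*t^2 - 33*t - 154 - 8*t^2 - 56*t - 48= -7*t^2 - 84*t - 224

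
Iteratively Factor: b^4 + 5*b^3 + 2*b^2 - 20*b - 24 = (b + 2)*(b^3 + 3*b^2 - 4*b - 12) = (b + 2)^2*(b^2 + b - 6) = (b + 2)^2*(b + 3)*(b - 2)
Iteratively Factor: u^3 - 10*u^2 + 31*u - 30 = (u - 3)*(u^2 - 7*u + 10) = (u - 3)*(u - 2)*(u - 5)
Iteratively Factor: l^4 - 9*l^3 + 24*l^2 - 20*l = (l)*(l^3 - 9*l^2 + 24*l - 20) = l*(l - 2)*(l^2 - 7*l + 10) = l*(l - 2)^2*(l - 5)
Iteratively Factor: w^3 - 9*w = (w)*(w^2 - 9) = w*(w + 3)*(w - 3)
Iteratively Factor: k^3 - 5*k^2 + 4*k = (k - 1)*(k^2 - 4*k) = (k - 4)*(k - 1)*(k)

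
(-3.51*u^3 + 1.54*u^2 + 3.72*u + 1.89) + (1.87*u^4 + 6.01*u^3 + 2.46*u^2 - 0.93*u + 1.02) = 1.87*u^4 + 2.5*u^3 + 4.0*u^2 + 2.79*u + 2.91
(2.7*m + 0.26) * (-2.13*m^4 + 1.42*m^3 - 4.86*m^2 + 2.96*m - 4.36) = -5.751*m^5 + 3.2802*m^4 - 12.7528*m^3 + 6.7284*m^2 - 11.0024*m - 1.1336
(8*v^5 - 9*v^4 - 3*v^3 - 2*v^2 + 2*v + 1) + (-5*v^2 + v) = 8*v^5 - 9*v^4 - 3*v^3 - 7*v^2 + 3*v + 1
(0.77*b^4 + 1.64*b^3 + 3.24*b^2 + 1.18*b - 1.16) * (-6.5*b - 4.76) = -5.005*b^5 - 14.3252*b^4 - 28.8664*b^3 - 23.0924*b^2 + 1.9232*b + 5.5216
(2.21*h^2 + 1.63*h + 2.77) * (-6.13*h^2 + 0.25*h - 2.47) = -13.5473*h^4 - 9.4394*h^3 - 22.0313*h^2 - 3.3336*h - 6.8419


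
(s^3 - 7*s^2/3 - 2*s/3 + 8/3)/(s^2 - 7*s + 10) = (3*s^2 - s - 4)/(3*(s - 5))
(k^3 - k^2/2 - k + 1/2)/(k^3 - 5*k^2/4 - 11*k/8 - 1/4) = 4*(-2*k^3 + k^2 + 2*k - 1)/(-8*k^3 + 10*k^2 + 11*k + 2)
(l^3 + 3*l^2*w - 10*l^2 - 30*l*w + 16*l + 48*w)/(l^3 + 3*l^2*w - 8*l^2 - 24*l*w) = (l - 2)/l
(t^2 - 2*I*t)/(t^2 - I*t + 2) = t/(t + I)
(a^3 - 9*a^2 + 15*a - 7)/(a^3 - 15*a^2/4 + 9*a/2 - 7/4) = 4*(a - 7)/(4*a - 7)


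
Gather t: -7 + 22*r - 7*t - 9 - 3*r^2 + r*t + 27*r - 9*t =-3*r^2 + 49*r + t*(r - 16) - 16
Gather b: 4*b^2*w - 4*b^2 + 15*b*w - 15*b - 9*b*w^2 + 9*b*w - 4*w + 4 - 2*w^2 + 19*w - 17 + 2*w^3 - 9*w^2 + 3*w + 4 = b^2*(4*w - 4) + b*(-9*w^2 + 24*w - 15) + 2*w^3 - 11*w^2 + 18*w - 9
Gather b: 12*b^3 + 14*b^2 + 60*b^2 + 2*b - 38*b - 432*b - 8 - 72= 12*b^3 + 74*b^2 - 468*b - 80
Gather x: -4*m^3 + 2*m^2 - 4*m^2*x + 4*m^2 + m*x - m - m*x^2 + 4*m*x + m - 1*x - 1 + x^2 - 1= -4*m^3 + 6*m^2 + x^2*(1 - m) + x*(-4*m^2 + 5*m - 1) - 2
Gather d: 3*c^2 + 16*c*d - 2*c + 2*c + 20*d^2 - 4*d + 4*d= 3*c^2 + 16*c*d + 20*d^2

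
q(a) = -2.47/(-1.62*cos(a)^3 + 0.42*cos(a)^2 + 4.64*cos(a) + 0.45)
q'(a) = -2.47*(-4.86*sin(a)*cos(a)^2 + 0.84*sin(a)*cos(a) + 4.64*sin(a))/(-1.62*cos(a)^3 + 0.42*cos(a)^2 + 4.64*cos(a) + 0.45)^2 = (12.0042*cos(a)^2 - 2.0748*cos(a) - 11.4608)*sin(a)/(-1.62*cos(a)^3 + 0.42*cos(a)^2 + 4.64*cos(a) + 0.45)^2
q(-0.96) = -0.84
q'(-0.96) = 0.82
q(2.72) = 1.12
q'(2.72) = 0.04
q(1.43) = -2.24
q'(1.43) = -9.34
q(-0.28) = -0.64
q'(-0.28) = 0.04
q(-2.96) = 1.14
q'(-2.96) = -0.08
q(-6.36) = -0.64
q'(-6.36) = 0.01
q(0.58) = -0.67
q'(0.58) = -0.19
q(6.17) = -0.64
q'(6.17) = 0.01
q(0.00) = -0.63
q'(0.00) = 0.00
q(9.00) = 1.12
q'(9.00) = 0.03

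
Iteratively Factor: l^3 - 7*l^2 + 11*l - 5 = (l - 1)*(l^2 - 6*l + 5) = (l - 5)*(l - 1)*(l - 1)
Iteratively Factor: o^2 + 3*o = (o + 3)*(o)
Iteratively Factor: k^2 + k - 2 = (k + 2)*(k - 1)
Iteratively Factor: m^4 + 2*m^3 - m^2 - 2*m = (m)*(m^3 + 2*m^2 - m - 2) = m*(m - 1)*(m^2 + 3*m + 2) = m*(m - 1)*(m + 1)*(m + 2)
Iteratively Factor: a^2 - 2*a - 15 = (a + 3)*(a - 5)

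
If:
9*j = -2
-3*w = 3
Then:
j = -2/9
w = -1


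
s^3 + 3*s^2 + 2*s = s*(s + 1)*(s + 2)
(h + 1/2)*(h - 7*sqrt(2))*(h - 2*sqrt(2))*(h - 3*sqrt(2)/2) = h^4 - 21*sqrt(2)*h^3/2 + h^3/2 - 21*sqrt(2)*h^2/4 + 55*h^2 - 42*sqrt(2)*h + 55*h/2 - 21*sqrt(2)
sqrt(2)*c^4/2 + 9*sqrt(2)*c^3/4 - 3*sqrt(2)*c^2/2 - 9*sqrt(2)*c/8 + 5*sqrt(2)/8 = (c - 1/2)*(c + 5)*(c - sqrt(2)/2)*(sqrt(2)*c/2 + 1/2)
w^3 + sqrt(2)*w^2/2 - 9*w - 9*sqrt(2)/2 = (w - 3)*(w + 3)*(w + sqrt(2)/2)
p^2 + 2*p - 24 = (p - 4)*(p + 6)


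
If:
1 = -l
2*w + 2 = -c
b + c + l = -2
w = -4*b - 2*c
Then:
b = 1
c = -2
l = -1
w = 0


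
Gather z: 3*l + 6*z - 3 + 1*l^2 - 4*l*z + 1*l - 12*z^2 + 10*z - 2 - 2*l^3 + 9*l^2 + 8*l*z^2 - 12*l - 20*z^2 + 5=-2*l^3 + 10*l^2 - 8*l + z^2*(8*l - 32) + z*(16 - 4*l)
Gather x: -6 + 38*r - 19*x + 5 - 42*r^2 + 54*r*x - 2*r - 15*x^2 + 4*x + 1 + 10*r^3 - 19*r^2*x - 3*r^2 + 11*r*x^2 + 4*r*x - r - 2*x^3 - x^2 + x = 10*r^3 - 45*r^2 + 35*r - 2*x^3 + x^2*(11*r - 16) + x*(-19*r^2 + 58*r - 14)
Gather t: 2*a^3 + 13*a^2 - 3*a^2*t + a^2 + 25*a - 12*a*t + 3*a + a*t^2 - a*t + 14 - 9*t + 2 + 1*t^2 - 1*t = 2*a^3 + 14*a^2 + 28*a + t^2*(a + 1) + t*(-3*a^2 - 13*a - 10) + 16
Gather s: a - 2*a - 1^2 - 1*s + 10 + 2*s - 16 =-a + s - 7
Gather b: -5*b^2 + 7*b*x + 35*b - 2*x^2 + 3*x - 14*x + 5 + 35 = -5*b^2 + b*(7*x + 35) - 2*x^2 - 11*x + 40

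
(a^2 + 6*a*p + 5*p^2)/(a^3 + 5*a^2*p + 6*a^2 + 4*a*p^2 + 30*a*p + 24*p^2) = (a + 5*p)/(a^2 + 4*a*p + 6*a + 24*p)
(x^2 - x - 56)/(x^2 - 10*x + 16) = (x + 7)/(x - 2)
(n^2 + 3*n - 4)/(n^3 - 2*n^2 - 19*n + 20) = 1/(n - 5)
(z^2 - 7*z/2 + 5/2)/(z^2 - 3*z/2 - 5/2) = (z - 1)/(z + 1)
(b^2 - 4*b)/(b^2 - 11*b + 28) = b/(b - 7)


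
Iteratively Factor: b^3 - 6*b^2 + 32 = (b - 4)*(b^2 - 2*b - 8) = (b - 4)*(b + 2)*(b - 4)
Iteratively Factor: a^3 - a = (a - 1)*(a^2 + a) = (a - 1)*(a + 1)*(a)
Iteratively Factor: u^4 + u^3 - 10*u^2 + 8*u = (u - 2)*(u^3 + 3*u^2 - 4*u) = (u - 2)*(u + 4)*(u^2 - u) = u*(u - 2)*(u + 4)*(u - 1)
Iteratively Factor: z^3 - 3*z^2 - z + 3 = (z - 3)*(z^2 - 1) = (z - 3)*(z - 1)*(z + 1)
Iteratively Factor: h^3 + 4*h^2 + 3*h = (h)*(h^2 + 4*h + 3) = h*(h + 3)*(h + 1)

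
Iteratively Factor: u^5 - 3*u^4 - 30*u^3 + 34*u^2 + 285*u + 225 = (u + 3)*(u^4 - 6*u^3 - 12*u^2 + 70*u + 75) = (u + 1)*(u + 3)*(u^3 - 7*u^2 - 5*u + 75) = (u - 5)*(u + 1)*(u + 3)*(u^2 - 2*u - 15) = (u - 5)^2*(u + 1)*(u + 3)*(u + 3)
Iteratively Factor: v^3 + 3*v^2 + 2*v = (v + 1)*(v^2 + 2*v) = (v + 1)*(v + 2)*(v)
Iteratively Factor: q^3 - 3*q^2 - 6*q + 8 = (q - 4)*(q^2 + q - 2) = (q - 4)*(q + 2)*(q - 1)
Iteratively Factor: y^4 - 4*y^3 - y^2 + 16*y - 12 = (y - 2)*(y^3 - 2*y^2 - 5*y + 6) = (y - 2)*(y + 2)*(y^2 - 4*y + 3) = (y - 3)*(y - 2)*(y + 2)*(y - 1)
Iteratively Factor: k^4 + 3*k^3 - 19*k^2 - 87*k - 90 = (k + 2)*(k^3 + k^2 - 21*k - 45) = (k - 5)*(k + 2)*(k^2 + 6*k + 9) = (k - 5)*(k + 2)*(k + 3)*(k + 3)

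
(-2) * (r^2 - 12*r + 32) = -2*r^2 + 24*r - 64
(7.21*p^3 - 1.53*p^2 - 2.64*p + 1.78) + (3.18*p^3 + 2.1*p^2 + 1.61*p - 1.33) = 10.39*p^3 + 0.57*p^2 - 1.03*p + 0.45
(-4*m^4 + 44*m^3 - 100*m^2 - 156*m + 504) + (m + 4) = -4*m^4 + 44*m^3 - 100*m^2 - 155*m + 508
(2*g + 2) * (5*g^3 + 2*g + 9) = 10*g^4 + 10*g^3 + 4*g^2 + 22*g + 18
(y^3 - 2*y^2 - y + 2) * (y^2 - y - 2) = y^5 - 3*y^4 - y^3 + 7*y^2 - 4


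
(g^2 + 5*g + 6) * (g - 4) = g^3 + g^2 - 14*g - 24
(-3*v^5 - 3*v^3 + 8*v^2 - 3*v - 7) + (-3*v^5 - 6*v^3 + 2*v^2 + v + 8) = -6*v^5 - 9*v^3 + 10*v^2 - 2*v + 1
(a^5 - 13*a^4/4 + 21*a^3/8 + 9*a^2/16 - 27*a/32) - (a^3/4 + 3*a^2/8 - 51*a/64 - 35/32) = a^5 - 13*a^4/4 + 19*a^3/8 + 3*a^2/16 - 3*a/64 + 35/32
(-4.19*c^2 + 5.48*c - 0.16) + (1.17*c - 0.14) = -4.19*c^2 + 6.65*c - 0.3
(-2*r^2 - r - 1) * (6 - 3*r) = 6*r^3 - 9*r^2 - 3*r - 6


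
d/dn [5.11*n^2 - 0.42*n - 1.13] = 10.22*n - 0.42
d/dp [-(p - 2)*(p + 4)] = -2*p - 2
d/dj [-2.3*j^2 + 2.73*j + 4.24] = 2.73 - 4.6*j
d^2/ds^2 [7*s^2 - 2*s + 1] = 14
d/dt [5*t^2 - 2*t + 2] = 10*t - 2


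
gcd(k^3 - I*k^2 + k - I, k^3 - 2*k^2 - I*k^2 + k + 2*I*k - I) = k - I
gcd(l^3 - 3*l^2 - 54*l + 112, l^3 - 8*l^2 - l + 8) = l - 8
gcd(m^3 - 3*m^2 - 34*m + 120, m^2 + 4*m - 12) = m + 6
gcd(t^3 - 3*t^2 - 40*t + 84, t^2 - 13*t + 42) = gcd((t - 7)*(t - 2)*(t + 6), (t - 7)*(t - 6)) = t - 7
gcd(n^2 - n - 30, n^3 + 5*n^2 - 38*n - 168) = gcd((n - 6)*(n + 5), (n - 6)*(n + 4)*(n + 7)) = n - 6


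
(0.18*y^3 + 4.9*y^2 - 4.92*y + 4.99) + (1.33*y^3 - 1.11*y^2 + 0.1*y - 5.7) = 1.51*y^3 + 3.79*y^2 - 4.82*y - 0.71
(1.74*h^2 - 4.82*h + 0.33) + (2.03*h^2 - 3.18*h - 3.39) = 3.77*h^2 - 8.0*h - 3.06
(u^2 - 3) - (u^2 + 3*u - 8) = 5 - 3*u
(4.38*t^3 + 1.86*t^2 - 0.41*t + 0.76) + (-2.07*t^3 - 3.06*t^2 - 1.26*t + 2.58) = 2.31*t^3 - 1.2*t^2 - 1.67*t + 3.34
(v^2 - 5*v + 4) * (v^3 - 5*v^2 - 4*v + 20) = v^5 - 10*v^4 + 25*v^3 + 20*v^2 - 116*v + 80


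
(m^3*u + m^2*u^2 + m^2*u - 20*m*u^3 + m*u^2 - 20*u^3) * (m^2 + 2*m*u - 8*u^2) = m^5*u + 3*m^4*u^2 + m^4*u - 26*m^3*u^3 + 3*m^3*u^2 - 48*m^2*u^4 - 26*m^2*u^3 + 160*m*u^5 - 48*m*u^4 + 160*u^5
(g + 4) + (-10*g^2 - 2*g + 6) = -10*g^2 - g + 10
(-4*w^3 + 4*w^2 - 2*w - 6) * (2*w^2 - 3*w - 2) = -8*w^5 + 20*w^4 - 8*w^3 - 14*w^2 + 22*w + 12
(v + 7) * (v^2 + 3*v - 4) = v^3 + 10*v^2 + 17*v - 28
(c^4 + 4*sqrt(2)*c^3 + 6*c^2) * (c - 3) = c^5 - 3*c^4 + 4*sqrt(2)*c^4 - 12*sqrt(2)*c^3 + 6*c^3 - 18*c^2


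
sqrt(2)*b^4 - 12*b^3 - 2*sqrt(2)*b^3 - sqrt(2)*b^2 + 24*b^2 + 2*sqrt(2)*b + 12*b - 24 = (b - 2)*(b - 1)*(b - 6*sqrt(2))*(sqrt(2)*b + sqrt(2))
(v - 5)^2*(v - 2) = v^3 - 12*v^2 + 45*v - 50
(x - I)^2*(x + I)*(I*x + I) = I*x^4 + x^3 + I*x^3 + x^2 + I*x^2 + x + I*x + 1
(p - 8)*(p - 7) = p^2 - 15*p + 56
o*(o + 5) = o^2 + 5*o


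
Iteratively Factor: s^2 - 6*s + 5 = (s - 5)*(s - 1)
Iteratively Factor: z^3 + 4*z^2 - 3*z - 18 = (z + 3)*(z^2 + z - 6) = (z - 2)*(z + 3)*(z + 3)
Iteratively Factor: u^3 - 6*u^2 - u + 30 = (u + 2)*(u^2 - 8*u + 15) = (u - 5)*(u + 2)*(u - 3)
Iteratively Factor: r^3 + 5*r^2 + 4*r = (r)*(r^2 + 5*r + 4) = r*(r + 4)*(r + 1)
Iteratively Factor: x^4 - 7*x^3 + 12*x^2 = (x)*(x^3 - 7*x^2 + 12*x) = x^2*(x^2 - 7*x + 12) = x^2*(x - 4)*(x - 3)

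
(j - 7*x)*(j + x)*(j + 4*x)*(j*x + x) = j^4*x - 2*j^3*x^2 + j^3*x - 31*j^2*x^3 - 2*j^2*x^2 - 28*j*x^4 - 31*j*x^3 - 28*x^4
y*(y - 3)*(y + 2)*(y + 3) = y^4 + 2*y^3 - 9*y^2 - 18*y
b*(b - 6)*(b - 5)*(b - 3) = b^4 - 14*b^3 + 63*b^2 - 90*b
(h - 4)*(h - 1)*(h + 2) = h^3 - 3*h^2 - 6*h + 8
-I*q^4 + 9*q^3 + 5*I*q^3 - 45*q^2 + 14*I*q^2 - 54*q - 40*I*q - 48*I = (q - 6)*(q + I)*(q + 8*I)*(-I*q - I)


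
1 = 1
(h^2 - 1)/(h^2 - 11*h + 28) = (h^2 - 1)/(h^2 - 11*h + 28)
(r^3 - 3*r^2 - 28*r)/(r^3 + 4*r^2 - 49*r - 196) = r/(r + 7)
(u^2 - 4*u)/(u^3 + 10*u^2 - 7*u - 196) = u/(u^2 + 14*u + 49)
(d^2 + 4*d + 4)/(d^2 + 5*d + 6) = (d + 2)/(d + 3)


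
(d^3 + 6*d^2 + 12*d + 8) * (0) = 0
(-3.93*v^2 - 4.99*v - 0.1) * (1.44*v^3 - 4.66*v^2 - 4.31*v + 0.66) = -5.6592*v^5 + 11.1282*v^4 + 40.0477*v^3 + 19.3791*v^2 - 2.8624*v - 0.066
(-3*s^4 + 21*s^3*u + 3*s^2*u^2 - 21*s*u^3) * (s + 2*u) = -3*s^5 + 15*s^4*u + 45*s^3*u^2 - 15*s^2*u^3 - 42*s*u^4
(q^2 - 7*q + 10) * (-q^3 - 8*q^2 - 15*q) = -q^5 - q^4 + 31*q^3 + 25*q^2 - 150*q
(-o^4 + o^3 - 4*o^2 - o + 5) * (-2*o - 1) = 2*o^5 - o^4 + 7*o^3 + 6*o^2 - 9*o - 5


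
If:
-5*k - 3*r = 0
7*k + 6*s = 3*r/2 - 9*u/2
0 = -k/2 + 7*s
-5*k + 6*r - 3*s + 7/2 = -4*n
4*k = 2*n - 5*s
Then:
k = 7/13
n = 61/52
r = -35/39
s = 1/26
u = -139/117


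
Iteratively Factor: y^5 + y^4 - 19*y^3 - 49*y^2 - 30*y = (y)*(y^4 + y^3 - 19*y^2 - 49*y - 30) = y*(y + 3)*(y^3 - 2*y^2 - 13*y - 10) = y*(y + 2)*(y + 3)*(y^2 - 4*y - 5) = y*(y + 1)*(y + 2)*(y + 3)*(y - 5)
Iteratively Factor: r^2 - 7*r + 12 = (r - 3)*(r - 4)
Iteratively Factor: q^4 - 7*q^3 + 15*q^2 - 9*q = (q)*(q^3 - 7*q^2 + 15*q - 9) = q*(q - 3)*(q^2 - 4*q + 3) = q*(q - 3)*(q - 1)*(q - 3)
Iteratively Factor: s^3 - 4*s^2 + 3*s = (s - 1)*(s^2 - 3*s) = s*(s - 1)*(s - 3)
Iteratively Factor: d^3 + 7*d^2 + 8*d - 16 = (d + 4)*(d^2 + 3*d - 4) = (d + 4)^2*(d - 1)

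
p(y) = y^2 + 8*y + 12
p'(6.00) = 20.00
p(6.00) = 96.00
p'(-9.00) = -10.00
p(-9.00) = 21.00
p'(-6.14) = -4.28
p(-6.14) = 0.58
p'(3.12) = 14.24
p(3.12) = 46.69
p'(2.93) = 13.86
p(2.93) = 44.02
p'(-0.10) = 7.80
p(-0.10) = 11.21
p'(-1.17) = 5.66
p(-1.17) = 4.01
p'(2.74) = 13.48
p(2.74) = 41.43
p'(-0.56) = 6.88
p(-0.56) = 7.83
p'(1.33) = 10.66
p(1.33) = 24.41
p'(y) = 2*y + 8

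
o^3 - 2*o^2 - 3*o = o*(o - 3)*(o + 1)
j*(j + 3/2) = j^2 + 3*j/2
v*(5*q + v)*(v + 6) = 5*q*v^2 + 30*q*v + v^3 + 6*v^2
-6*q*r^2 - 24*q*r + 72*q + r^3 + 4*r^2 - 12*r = (-6*q + r)*(r - 2)*(r + 6)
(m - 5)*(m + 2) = m^2 - 3*m - 10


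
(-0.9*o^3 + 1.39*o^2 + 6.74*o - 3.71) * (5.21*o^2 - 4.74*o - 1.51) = -4.689*o^5 + 11.5079*o^4 + 29.8858*o^3 - 53.3756*o^2 + 7.408*o + 5.6021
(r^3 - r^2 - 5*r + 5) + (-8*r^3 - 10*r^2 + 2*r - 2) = -7*r^3 - 11*r^2 - 3*r + 3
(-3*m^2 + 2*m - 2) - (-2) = -3*m^2 + 2*m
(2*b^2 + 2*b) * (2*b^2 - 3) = 4*b^4 + 4*b^3 - 6*b^2 - 6*b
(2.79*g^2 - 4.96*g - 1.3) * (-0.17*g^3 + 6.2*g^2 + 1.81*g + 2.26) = -0.4743*g^5 + 18.1412*g^4 - 25.4811*g^3 - 10.7322*g^2 - 13.5626*g - 2.938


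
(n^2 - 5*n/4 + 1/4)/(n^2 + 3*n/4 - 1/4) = (n - 1)/(n + 1)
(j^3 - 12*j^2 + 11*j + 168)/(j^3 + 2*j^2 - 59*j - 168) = (j - 7)/(j + 7)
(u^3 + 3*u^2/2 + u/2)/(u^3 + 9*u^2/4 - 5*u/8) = 4*(2*u^2 + 3*u + 1)/(8*u^2 + 18*u - 5)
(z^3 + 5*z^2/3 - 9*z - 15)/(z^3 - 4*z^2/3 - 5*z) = (z + 3)/z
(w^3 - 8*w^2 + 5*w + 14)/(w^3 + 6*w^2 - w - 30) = (w^2 - 6*w - 7)/(w^2 + 8*w + 15)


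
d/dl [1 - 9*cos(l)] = 9*sin(l)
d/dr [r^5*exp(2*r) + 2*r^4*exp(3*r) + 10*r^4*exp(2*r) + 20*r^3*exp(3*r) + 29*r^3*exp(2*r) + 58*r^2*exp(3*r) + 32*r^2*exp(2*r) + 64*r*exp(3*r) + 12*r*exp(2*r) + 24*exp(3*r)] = (2*r^5 + 6*r^4*exp(r) + 25*r^4 + 68*r^3*exp(r) + 98*r^3 + 234*r^2*exp(r) + 151*r^2 + 308*r*exp(r) + 88*r + 136*exp(r) + 12)*exp(2*r)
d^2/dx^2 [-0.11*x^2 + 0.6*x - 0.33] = -0.220000000000000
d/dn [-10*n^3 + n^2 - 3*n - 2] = -30*n^2 + 2*n - 3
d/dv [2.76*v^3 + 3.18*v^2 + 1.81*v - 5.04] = 8.28*v^2 + 6.36*v + 1.81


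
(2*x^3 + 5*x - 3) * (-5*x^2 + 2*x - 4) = -10*x^5 + 4*x^4 - 33*x^3 + 25*x^2 - 26*x + 12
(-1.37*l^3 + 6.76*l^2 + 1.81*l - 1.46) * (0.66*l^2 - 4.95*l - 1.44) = -0.9042*l^5 + 11.2431*l^4 - 30.2946*l^3 - 19.6575*l^2 + 4.6206*l + 2.1024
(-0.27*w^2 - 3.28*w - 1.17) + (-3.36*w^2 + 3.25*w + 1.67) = -3.63*w^2 - 0.0299999999999998*w + 0.5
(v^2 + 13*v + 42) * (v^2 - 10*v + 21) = v^4 + 3*v^3 - 67*v^2 - 147*v + 882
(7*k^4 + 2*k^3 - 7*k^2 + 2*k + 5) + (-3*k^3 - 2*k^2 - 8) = 7*k^4 - k^3 - 9*k^2 + 2*k - 3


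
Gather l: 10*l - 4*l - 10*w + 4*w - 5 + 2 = 6*l - 6*w - 3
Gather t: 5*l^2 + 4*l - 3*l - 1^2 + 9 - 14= 5*l^2 + l - 6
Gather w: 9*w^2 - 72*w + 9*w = 9*w^2 - 63*w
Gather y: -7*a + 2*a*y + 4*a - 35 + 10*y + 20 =-3*a + y*(2*a + 10) - 15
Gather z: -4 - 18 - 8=-30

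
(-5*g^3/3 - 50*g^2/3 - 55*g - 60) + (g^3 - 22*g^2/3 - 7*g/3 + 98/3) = -2*g^3/3 - 24*g^2 - 172*g/3 - 82/3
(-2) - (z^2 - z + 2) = -z^2 + z - 4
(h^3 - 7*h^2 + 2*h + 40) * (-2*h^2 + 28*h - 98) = -2*h^5 + 42*h^4 - 298*h^3 + 662*h^2 + 924*h - 3920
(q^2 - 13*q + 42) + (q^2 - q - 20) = 2*q^2 - 14*q + 22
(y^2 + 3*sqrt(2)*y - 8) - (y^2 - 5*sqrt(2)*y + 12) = 8*sqrt(2)*y - 20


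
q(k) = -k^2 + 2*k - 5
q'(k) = 2 - 2*k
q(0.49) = -4.26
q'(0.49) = 1.02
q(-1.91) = -12.47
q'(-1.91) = 5.82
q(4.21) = -14.30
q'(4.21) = -6.42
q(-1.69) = -11.24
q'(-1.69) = 5.38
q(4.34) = -15.16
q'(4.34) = -6.68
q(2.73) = -6.99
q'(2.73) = -3.46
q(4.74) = -17.99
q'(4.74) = -7.48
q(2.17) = -5.37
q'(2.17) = -2.34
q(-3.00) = -20.00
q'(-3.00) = 8.00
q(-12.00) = -173.00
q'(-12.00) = 26.00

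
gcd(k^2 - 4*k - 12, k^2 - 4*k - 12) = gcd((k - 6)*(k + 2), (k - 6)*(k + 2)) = k^2 - 4*k - 12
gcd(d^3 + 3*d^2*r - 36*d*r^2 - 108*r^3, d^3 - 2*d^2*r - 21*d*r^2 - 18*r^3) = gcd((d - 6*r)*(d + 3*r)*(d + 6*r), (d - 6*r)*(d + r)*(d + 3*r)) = -d^2 + 3*d*r + 18*r^2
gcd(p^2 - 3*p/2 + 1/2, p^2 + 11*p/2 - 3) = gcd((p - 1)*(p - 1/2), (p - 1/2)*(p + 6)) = p - 1/2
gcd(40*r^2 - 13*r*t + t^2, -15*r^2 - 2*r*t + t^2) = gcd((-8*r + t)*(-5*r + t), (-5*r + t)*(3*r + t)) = 5*r - t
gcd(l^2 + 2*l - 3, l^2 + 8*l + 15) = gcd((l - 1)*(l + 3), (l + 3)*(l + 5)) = l + 3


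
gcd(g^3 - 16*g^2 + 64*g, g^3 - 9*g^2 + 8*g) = g^2 - 8*g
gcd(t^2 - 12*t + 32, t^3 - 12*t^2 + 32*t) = t^2 - 12*t + 32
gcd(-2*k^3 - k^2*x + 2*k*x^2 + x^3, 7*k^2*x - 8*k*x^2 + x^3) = -k + x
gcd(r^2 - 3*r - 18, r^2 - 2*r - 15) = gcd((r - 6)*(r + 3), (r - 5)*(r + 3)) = r + 3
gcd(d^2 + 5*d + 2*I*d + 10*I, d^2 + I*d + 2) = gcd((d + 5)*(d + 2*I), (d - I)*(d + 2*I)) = d + 2*I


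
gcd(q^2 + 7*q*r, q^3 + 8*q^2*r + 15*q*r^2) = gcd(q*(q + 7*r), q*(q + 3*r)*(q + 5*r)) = q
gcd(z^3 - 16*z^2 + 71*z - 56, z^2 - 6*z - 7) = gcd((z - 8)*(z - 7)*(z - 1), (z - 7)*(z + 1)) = z - 7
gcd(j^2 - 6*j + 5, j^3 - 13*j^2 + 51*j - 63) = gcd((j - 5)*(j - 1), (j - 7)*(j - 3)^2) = 1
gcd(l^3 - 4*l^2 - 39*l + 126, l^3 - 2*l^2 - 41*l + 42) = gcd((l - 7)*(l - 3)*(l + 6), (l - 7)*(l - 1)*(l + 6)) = l^2 - l - 42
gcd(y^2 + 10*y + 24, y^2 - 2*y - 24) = y + 4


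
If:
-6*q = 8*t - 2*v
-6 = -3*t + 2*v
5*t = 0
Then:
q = -1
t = 0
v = -3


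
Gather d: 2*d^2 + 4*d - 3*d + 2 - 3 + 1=2*d^2 + d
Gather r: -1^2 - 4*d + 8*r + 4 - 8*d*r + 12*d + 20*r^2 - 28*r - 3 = 8*d + 20*r^2 + r*(-8*d - 20)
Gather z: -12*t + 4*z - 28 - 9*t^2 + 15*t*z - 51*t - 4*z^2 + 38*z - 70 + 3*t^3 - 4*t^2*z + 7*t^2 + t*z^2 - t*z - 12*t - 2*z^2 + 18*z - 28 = 3*t^3 - 2*t^2 - 75*t + z^2*(t - 6) + z*(-4*t^2 + 14*t + 60) - 126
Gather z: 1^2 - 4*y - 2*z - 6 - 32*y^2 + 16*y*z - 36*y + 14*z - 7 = -32*y^2 - 40*y + z*(16*y + 12) - 12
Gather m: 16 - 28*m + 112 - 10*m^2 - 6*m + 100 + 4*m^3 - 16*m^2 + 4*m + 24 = 4*m^3 - 26*m^2 - 30*m + 252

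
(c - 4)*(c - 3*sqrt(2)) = c^2 - 3*sqrt(2)*c - 4*c + 12*sqrt(2)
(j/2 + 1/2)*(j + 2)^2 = j^3/2 + 5*j^2/2 + 4*j + 2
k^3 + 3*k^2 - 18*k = k*(k - 3)*(k + 6)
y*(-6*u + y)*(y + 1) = -6*u*y^2 - 6*u*y + y^3 + y^2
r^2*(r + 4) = r^3 + 4*r^2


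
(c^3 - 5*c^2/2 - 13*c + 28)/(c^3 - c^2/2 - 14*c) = (c - 2)/c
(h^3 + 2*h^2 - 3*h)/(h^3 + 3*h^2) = (h - 1)/h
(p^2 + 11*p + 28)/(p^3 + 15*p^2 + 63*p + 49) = (p + 4)/(p^2 + 8*p + 7)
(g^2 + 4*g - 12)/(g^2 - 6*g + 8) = (g + 6)/(g - 4)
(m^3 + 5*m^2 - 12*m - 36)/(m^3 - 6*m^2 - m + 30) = (m + 6)/(m - 5)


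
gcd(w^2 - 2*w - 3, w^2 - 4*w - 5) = w + 1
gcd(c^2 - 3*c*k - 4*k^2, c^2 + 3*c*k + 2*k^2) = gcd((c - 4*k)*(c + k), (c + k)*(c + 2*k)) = c + k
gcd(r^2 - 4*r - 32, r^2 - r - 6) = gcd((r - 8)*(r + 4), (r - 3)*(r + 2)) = 1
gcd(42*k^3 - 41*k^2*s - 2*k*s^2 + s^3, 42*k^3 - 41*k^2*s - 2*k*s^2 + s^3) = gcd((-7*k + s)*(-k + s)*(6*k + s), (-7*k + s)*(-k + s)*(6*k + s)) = 42*k^3 - 41*k^2*s - 2*k*s^2 + s^3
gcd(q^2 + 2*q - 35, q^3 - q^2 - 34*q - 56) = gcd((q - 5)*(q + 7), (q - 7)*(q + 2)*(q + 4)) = 1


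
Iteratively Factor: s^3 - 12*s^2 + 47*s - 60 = (s - 4)*(s^2 - 8*s + 15) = (s - 5)*(s - 4)*(s - 3)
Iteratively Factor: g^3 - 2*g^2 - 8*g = (g + 2)*(g^2 - 4*g) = g*(g + 2)*(g - 4)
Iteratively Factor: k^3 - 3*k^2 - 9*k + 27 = (k + 3)*(k^2 - 6*k + 9) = (k - 3)*(k + 3)*(k - 3)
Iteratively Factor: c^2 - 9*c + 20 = (c - 4)*(c - 5)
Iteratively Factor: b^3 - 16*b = (b - 4)*(b^2 + 4*b) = (b - 4)*(b + 4)*(b)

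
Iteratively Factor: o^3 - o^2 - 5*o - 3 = (o - 3)*(o^2 + 2*o + 1) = (o - 3)*(o + 1)*(o + 1)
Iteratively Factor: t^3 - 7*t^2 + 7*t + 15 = (t - 3)*(t^2 - 4*t - 5) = (t - 3)*(t + 1)*(t - 5)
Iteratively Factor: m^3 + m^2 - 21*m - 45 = (m - 5)*(m^2 + 6*m + 9) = (m - 5)*(m + 3)*(m + 3)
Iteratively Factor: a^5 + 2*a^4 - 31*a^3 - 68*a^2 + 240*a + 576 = (a - 4)*(a^4 + 6*a^3 - 7*a^2 - 96*a - 144) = (a - 4)*(a + 3)*(a^3 + 3*a^2 - 16*a - 48) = (a - 4)*(a + 3)^2*(a^2 - 16) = (a - 4)*(a + 3)^2*(a + 4)*(a - 4)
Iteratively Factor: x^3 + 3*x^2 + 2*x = (x + 2)*(x^2 + x) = (x + 1)*(x + 2)*(x)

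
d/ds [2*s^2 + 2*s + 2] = 4*s + 2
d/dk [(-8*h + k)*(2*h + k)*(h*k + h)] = h*(-16*h^2 - 12*h*k - 6*h + 3*k^2 + 2*k)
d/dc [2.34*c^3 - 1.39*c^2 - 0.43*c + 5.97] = 7.02*c^2 - 2.78*c - 0.43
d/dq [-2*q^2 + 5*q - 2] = 5 - 4*q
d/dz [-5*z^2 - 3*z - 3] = -10*z - 3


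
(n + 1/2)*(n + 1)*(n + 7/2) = n^3 + 5*n^2 + 23*n/4 + 7/4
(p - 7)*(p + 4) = p^2 - 3*p - 28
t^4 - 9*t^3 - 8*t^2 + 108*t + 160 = (t - 8)*(t - 5)*(t + 2)^2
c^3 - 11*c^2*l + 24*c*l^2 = c*(c - 8*l)*(c - 3*l)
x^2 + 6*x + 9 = (x + 3)^2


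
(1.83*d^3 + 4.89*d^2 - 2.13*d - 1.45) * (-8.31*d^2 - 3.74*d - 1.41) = -15.2073*d^5 - 47.4801*d^4 - 3.1686*d^3 + 13.1208*d^2 + 8.4263*d + 2.0445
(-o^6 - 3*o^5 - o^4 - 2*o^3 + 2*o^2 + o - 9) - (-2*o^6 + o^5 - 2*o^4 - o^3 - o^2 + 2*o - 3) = o^6 - 4*o^5 + o^4 - o^3 + 3*o^2 - o - 6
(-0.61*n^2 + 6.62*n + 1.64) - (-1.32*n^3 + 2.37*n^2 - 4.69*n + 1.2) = 1.32*n^3 - 2.98*n^2 + 11.31*n + 0.44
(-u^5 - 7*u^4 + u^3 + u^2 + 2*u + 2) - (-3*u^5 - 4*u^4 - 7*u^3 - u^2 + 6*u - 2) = 2*u^5 - 3*u^4 + 8*u^3 + 2*u^2 - 4*u + 4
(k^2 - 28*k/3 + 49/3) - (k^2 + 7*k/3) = 49/3 - 35*k/3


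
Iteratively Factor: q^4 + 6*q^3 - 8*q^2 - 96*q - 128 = (q + 4)*(q^3 + 2*q^2 - 16*q - 32) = (q + 2)*(q + 4)*(q^2 - 16) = (q - 4)*(q + 2)*(q + 4)*(q + 4)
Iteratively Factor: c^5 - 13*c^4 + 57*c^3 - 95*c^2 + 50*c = (c - 1)*(c^4 - 12*c^3 + 45*c^2 - 50*c) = (c - 5)*(c - 1)*(c^3 - 7*c^2 + 10*c) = (c - 5)*(c - 2)*(c - 1)*(c^2 - 5*c) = c*(c - 5)*(c - 2)*(c - 1)*(c - 5)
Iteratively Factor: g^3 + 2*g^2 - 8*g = (g + 4)*(g^2 - 2*g) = (g - 2)*(g + 4)*(g)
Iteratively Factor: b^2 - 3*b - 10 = (b - 5)*(b + 2)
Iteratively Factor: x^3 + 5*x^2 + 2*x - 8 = (x - 1)*(x^2 + 6*x + 8) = (x - 1)*(x + 2)*(x + 4)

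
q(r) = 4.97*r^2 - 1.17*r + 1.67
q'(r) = 9.94*r - 1.17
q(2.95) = 41.47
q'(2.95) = 28.15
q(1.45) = 10.42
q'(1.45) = 13.24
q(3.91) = 73.08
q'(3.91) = 37.70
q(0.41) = 2.03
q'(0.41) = 2.91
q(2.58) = 31.73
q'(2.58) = 24.48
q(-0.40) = 2.93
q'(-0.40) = -5.15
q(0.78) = 3.78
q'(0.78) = 6.58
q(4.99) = 119.59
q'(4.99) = 48.43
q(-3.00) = 49.91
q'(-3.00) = -30.99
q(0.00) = 1.67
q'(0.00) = -1.17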